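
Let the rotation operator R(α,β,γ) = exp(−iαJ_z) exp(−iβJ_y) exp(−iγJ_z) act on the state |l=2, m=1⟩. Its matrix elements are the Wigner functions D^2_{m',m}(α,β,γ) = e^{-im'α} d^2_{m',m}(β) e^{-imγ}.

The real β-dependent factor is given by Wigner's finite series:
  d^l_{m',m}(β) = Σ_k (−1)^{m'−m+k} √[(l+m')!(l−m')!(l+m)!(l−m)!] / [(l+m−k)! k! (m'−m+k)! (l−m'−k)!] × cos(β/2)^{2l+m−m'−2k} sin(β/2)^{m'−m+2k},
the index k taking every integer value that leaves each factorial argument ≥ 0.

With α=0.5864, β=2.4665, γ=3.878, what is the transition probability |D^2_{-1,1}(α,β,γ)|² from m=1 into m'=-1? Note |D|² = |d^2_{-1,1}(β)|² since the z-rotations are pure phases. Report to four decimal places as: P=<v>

First d^2_{-1,1}(β=2.4665), then the phase factors e^{-i(-1)α} and e^{-i(1)γ}:
Half-angle: c=0.331173, s=0.943570. N=√(1·6·6·1)=6.000000
Admissible k: 2..3 (factorial args all ≥0)
  k=2: (−1)^0·6.0000/(2)·0.3312^2·0.9436^2 = +0.292940
  k=3: (−1)^1·6.0000/(6)·0.3312^0·0.9436^4 = -0.792678
d^2_{-1,1}(2.4665) = +0.292940 -0.792678 = -0.499737
|D^2_{-1,1}|² = |d^2_{-1,1}(β)|² = (-0.499737)² = 0.249738 (the z-rotation phases have unit modulus)

P=0.2497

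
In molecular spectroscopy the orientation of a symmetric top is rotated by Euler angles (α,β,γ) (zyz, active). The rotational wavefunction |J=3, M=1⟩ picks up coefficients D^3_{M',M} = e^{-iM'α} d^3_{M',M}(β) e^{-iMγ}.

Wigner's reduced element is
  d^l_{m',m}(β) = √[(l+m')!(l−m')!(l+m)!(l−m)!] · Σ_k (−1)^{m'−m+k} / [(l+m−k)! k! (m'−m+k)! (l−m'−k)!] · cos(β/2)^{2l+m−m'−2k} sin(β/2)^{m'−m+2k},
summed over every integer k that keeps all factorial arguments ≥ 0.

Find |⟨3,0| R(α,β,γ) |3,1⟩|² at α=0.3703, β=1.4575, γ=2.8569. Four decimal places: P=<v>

First d^3_{0,1}(β=1.4575), then the phase factors e^{-i(0)α} and e^{-i(1)γ}:
Half-angle: c=0.746007, s=0.665938. N=√(6·6·24·2)=41.569219
k∈{1,2,3} keeps every argument non-negative
  k=1: (−1)^0·41.5692/(12)·0.7460^5·0.6659^1 = +0.533016
  k=2: (−1)^1·41.5692/(4)·0.7460^3·0.6659^3 = -1.274213
  k=3: (−1)^2·41.5692/(12)·0.7460^1·0.6659^5 = +0.338456
d^3_{0,1}(1.4575) = +0.533016 -1.274213 +0.338456 = -0.402742
|D^3_{0,1}|² = |d^3_{0,1}(β)|² = (-0.402742)² = 0.162201 (the z-rotation phases have unit modulus)

P=0.1622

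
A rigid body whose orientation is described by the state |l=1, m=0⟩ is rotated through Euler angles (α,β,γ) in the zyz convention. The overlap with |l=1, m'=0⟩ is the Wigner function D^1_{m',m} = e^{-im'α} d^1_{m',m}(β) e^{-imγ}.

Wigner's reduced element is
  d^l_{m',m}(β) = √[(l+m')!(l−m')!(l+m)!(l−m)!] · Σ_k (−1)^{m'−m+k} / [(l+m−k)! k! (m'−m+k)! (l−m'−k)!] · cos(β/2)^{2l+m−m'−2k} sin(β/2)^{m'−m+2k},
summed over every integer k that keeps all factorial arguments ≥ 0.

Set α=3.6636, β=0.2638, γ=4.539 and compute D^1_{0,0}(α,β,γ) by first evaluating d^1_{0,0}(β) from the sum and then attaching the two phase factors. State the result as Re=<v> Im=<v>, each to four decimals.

Split into d^1_{0,0}(β=0.2638) × two z-phases.
Half-angle: c=0.991314, s=0.131518. N=√(1·1·1·1)=1.000000
k: max(0,(0)−(0))=0 … min(1+(0),1−(0))=1
  k=0: (−1)^0·1.0000/(1)·0.9913^2·0.1315^0 = +0.982703
  k=1: (−1)^1·1.0000/(1)·0.9913^0·0.1315^2 = -0.017297
d^1_{0,0}(0.2638) = +0.982703 -0.017297 = +0.965406
Phases: e^{-i·(0)·3.6636}=+1.000000+0.000000i, e^{-i·(0)·4.539}=+1.000000+0.000000i ⇒ D=+0.965406+0.000000i

Re=0.9654 Im=0.0000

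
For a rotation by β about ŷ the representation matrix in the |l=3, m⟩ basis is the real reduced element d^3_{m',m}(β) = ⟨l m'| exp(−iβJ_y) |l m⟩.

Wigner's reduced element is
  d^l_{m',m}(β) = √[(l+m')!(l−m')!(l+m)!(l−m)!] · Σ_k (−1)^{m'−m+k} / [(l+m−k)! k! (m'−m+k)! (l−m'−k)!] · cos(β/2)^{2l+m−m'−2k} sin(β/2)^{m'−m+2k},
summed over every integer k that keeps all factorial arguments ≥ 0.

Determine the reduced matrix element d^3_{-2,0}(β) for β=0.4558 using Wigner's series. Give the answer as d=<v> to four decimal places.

d=0.2382

d^3_{-2,0}(β=0.4558) via Wigner's sum:
With c≡cos(β/2)=0.974143 and s≡sin(β/2)=0.225932, N=[1·120·6·6]^{1/2}=65.726707
k∈{2,3} keeps every argument non-negative
  k=2: (−1)^0·65.7267/(12)·0.9741^4·0.2259^2 = +0.251772
  k=3: (−1)^1·65.7267/(12)·0.9741^2·0.2259^4 = -0.013543
d^3_{-2,0}(0.4558) = +0.251772 -0.013543 = +0.238229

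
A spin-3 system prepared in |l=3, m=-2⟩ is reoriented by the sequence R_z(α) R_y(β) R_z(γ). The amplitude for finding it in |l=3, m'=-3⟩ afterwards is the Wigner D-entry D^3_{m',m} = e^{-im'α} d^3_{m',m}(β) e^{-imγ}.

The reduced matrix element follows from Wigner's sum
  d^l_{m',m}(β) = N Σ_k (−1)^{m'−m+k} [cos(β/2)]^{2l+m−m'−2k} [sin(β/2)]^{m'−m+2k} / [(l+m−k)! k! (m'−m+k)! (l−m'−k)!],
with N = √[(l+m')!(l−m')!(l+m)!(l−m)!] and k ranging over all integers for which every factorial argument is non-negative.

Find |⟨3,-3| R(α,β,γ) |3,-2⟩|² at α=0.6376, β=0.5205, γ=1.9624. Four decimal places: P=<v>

P=0.2821

D^3_{-3,-2}(0.6376,0.5205,1.9624) = e^{-i·-3·0.6376}·d^3_{-3,-2}(0.5205)·e^{-i·-2·1.9624}. Compute d first:
c=cos(0.5205/2)=0.966326, s=sin(0.5205/2)=0.257322; N=√[1·720·1·120]=293.938769
k∈{1} keeps every argument non-negative
  k=1: (−1)^0·293.9388/(120)·0.9663^5·0.2573^1 = +0.531093
d^3_{-3,-2}(0.5205) = +0.531093
|D^3_{-3,-2}|² = |d^3_{-3,-2}(β)|² = (+0.531093)² = 0.282060 (the z-rotation phases have unit modulus)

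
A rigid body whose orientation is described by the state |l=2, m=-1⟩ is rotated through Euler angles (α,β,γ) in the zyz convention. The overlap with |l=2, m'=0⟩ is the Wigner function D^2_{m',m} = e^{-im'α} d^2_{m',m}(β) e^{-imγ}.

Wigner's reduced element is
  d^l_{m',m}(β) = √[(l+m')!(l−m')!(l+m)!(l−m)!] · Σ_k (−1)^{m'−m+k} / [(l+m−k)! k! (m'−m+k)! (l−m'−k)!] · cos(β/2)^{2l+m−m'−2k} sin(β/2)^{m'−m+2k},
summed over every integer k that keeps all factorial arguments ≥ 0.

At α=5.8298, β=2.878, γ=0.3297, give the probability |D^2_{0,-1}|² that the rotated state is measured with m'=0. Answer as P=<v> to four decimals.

First d^2_{0,-1}(β=2.878), then the phase factors e^{-i(0)α} and e^{-i(-1)γ}:
Half-angle: c=0.131415, s=0.991327. N=√(2·2·1·6)=4.898979
Admissible k: 0..1 (factorial args all ≥0)
  k=0: (−1)^1·4.8990/(2)·0.1314^3·0.9913^1 = -0.005511
  k=1: (−1)^2·4.8990/(2)·0.1314^1·0.9913^3 = +0.313597
d^2_{0,-1}(2.878) = -0.005511 +0.313597 = +0.308086
|D^2_{0,-1}|² = |d^2_{0,-1}(β)|² = (+0.308086)² = 0.094917 (the z-rotation phases have unit modulus)

P=0.0949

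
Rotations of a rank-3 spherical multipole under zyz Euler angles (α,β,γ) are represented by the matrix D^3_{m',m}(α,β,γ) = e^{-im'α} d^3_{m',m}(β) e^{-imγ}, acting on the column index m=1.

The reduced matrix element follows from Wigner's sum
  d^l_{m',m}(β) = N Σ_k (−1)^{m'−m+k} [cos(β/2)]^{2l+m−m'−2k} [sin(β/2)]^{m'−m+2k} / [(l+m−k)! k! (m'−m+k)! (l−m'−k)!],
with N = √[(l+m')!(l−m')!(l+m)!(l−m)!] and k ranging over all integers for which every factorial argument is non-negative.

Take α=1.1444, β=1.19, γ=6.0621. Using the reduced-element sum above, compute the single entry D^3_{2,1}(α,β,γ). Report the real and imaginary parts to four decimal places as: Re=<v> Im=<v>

D^3_{2,1}(1.1444,1.19,6.0621) = e^{-i·2·1.1444}·d^3_{2,1}(1.19)·e^{-i·1·6.0621}. Compute d first:
Half-angle: c=0.828148, s=0.560509. N=√(120·1·24·2)=75.894664
The bounds max(0,m−m')=0 and min(l+m,l−m')=1 give 2 terms
  k=0: (−1)^1·75.8947/(24)·0.8281^5·0.5605^1 = -0.690436
  k=1: (−1)^2·75.8947/(12)·0.8281^3·0.5605^3 = +0.632560
d^3_{2,1}(1.19) = -0.690436 +0.632560 = -0.057876
D = (-0.657883-0.753121i)·(-0.057876)·(+0.975660+0.219289i) = +0.027591+0.050876i

Re=0.0276 Im=0.0509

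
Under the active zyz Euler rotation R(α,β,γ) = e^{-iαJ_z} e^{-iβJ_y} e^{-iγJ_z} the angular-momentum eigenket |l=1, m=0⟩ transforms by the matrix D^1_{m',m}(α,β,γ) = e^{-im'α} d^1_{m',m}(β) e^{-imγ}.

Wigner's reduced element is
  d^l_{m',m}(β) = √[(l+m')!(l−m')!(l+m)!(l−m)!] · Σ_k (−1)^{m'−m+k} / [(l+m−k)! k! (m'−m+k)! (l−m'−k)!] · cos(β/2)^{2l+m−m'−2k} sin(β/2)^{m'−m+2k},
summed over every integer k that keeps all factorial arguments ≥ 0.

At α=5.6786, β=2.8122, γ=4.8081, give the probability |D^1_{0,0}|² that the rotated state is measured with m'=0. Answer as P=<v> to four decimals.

P=0.8954

First d^1_{0,0}(β=2.8122), then the phase factors e^{-i(0)α} and e^{-i(0)γ}:
Half-angle: c=0.163953, s=0.986468. N=√(1·1·1·1)=1.000000
The bounds max(0,m−m')=0 and min(l+m,l−m')=1 give 2 terms
  k=0: (−1)^0·1.0000/(1)·0.1640^2·0.9865^0 = +0.026881
  k=1: (−1)^1·1.0000/(1)·0.1640^0·0.9865^2 = -0.973119
d^1_{0,0}(2.8122) = +0.026881 -0.973119 = -0.946239
|D^1_{0,0}|² = |d^1_{0,0}(β)|² = (-0.946239)² = 0.895368 (the z-rotation phases have unit modulus)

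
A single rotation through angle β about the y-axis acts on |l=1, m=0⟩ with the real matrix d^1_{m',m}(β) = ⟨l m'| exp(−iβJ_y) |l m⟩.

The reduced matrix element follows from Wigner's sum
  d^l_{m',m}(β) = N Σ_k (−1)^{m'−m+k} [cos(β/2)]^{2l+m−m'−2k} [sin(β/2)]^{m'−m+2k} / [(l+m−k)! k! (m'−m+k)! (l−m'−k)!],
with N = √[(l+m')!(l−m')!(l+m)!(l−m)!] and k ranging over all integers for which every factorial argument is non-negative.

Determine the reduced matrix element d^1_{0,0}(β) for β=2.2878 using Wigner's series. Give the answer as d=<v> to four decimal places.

d^1_{0,0}(β=2.2878) via Wigner's sum:
With c≡cos(β/2)=0.414048 and s≡sin(β/2)=0.910255, N=[1·1·1·1]^{1/2}=1.000000
Admissible k: 0..1 (factorial args all ≥0)
  k=0: (−1)^0·1.0000/(1)·0.4140^2·0.9103^0 = +0.171435
  k=1: (−1)^1·1.0000/(1)·0.4140^0·0.9103^2 = -0.828565
d^1_{0,0}(2.2878) = +0.171435 -0.828565 = -0.657129

d=-0.6571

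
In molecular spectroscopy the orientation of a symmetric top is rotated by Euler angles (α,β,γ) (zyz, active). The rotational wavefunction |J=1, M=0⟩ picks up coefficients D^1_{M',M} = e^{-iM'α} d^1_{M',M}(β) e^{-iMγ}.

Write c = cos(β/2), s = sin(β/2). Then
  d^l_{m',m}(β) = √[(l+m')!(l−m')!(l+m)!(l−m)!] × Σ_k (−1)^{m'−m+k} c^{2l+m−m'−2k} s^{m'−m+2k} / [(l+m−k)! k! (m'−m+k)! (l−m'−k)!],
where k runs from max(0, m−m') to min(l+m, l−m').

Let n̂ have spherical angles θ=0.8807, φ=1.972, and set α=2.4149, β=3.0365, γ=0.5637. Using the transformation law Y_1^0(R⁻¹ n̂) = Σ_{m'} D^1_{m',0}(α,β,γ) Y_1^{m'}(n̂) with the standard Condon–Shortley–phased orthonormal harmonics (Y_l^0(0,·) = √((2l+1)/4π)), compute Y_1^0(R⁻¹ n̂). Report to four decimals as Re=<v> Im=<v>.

Need the full column D^1_{m',0} for m'=−1..1 at α=2.4149, β=3.0365, γ=0.5637.
cos(β/2)=0.052522, sin(β/2)=0.998620
d^1_{-1,0}: single k=1 term ⇒ +0.074175;  D = -0.055437+0.049282i
d^1_{0,0}: k∈[0..1] ⇒ +0.002759 -0.997241 = -0.994483;  D = -0.994483+0.000000i
d^1_{1,0}: single k=0 term ⇒ -0.074175;  D = +0.055437+0.049282i
Y_1^{m'}(θ=0.8807,φ=1.972) and Σ D·Y over m':
  (-0.0554+0.0493i)·(-0.1041-0.2453i)  (-0.9945+0.0000i)·(+0.3110+0.0000i)  (+0.0554+0.0493i)·(+0.1041-0.2453i)
Y_1^0(R⁻¹ n̂) = -0.273621+0.000000i

Re=-0.2736 Im=0.0000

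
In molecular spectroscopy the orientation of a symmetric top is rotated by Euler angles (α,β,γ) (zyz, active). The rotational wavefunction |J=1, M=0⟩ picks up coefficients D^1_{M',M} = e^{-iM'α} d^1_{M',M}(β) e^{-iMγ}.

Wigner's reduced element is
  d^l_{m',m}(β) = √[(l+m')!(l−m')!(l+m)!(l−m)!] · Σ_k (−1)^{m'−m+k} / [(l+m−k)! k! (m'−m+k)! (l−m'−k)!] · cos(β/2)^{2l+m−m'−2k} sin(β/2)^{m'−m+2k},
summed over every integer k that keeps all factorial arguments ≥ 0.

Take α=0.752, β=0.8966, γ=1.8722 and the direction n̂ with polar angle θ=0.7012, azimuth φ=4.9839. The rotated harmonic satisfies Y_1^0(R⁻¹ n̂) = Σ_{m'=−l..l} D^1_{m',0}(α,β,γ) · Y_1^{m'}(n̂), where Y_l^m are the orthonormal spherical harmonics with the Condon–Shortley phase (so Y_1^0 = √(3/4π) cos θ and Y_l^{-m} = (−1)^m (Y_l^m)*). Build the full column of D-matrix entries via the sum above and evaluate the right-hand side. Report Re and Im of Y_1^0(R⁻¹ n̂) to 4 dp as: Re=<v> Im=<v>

Re=0.1192 Im=0.0000

Need the full column D^1_{m',0} for m'=−1..1 at α=0.752, β=0.8966, γ=1.8722.
cos(β/2)=0.901185, sin(β/2)=0.433434
d^1_{-1,0}: single k=1 term ⇒ +0.552398;  D = +0.403430+0.377344i
d^1_{0,0}: k∈[0..1] ⇒ +0.812135 -0.187865 = +0.624270;  D = +0.624270+0.000000i
d^1_{1,0}: single k=0 term ⇒ -0.552398;  D = -0.403430+0.377344i
Y_1^{m'}(θ=0.7012,φ=4.9839) and Σ D·Y over m':
  (+0.4034+0.3773i)·(+0.0598+0.2147i)  (+0.6243+0.0000i)·(+0.3733+0.0000i)  (-0.4034+0.3773i)·(-0.0598+0.2147i)
Y_1^0(R⁻¹ n̂) = +0.119237+0.000000i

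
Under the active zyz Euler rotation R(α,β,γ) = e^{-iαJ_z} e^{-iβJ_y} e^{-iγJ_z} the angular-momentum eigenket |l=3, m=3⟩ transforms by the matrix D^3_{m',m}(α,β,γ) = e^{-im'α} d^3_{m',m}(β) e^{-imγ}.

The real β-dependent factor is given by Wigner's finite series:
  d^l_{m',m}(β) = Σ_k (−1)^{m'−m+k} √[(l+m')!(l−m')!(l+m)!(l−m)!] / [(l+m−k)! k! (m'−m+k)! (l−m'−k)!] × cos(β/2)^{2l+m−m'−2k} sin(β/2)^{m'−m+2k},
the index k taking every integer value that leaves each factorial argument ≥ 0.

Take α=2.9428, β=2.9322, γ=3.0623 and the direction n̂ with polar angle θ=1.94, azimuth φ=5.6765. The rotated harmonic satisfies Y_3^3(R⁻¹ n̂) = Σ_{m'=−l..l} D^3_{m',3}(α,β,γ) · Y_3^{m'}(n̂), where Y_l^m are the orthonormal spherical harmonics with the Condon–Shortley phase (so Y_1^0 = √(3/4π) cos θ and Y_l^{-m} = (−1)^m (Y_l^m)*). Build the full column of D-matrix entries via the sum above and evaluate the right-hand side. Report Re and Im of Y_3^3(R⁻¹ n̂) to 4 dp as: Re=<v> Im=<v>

Need the full column D^3_{m',3} for m'=−3..3 at α=2.9428, β=2.9322, γ=3.0623.
cos(β/2)=0.104505, sin(β/2)=0.994524
d^3_{-3,3}: single k=6 term ⇒ +0.967593;  D = +0.906077-0.339499i
d^3_{-2,3}: single k=5 term ⇒ +0.249052;  D = -0.245883+0.039607i
d^3_{-1,3}: single k=4 term ⇒ +0.041379;  D = +0.041348+0.001617i
d^3_{0,3}: single k=3 term ⇒ +0.005021;  D = -0.004879-0.001183i
d^3_{1,3}: single k=2 term ⇒ +0.000457;  D = +0.000414+0.000193i
d^3_{2,3}: single k=1 term ⇒ +0.000030;  D = -0.000024-0.000018i
d^3_{3,3}: single k=0 term ⇒ +0.000001;  D = +0.000001+0.000001i
Y_3^{m'}(θ=1.94,φ=5.6765) and Σ D·Y over m':
  (+0.9061-0.3395i)·(-0.0835+0.3280i)  (-0.2459+0.0396i)·(-0.1122-0.3005i)  (+0.0413+0.0016i)·(-0.0864-0.0599i)  (-0.0049-0.0012i)·(+0.3163+0.0000i)  (+0.0004+0.0002i)·(+0.0864-0.0599i)  (-0.0000-0.0000i)·(-0.1122+0.3005i)  (+0.0000+0.0000i)·(+0.0835+0.3280i)
Y_3^3(R⁻¹ n̂) = +0.070236+0.391954i

Re=0.0702 Im=0.3920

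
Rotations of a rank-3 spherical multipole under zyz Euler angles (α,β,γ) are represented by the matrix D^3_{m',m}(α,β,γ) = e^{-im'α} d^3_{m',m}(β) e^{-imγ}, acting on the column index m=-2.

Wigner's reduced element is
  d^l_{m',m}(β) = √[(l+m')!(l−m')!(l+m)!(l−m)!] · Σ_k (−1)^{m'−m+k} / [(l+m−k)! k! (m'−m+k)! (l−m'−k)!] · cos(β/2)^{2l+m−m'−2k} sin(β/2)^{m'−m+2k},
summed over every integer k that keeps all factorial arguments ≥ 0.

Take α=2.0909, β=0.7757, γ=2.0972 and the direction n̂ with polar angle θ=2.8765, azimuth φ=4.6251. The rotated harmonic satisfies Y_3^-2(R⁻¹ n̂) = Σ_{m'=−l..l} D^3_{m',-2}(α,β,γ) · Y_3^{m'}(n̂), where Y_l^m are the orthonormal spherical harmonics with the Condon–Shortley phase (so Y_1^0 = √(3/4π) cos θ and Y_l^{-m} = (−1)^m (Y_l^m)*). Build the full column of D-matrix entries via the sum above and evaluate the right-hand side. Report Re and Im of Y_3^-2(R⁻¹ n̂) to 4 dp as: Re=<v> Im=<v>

Need the full column D^3_{m',-2} for m'=−3..3 at α=2.0909, β=0.7757, γ=2.0972.
cos(β/2)=0.925724, sin(β/2)=0.378199
d^3_{-3,-2}: single k=1 term ⇒ +0.629802;  D = -0.317557-0.543883i
d^3_{-2,-2}: k∈[0..1] ⇒ +0.629347 -0.525215 = +0.104131;  D = -0.051941+0.090252i
d^3_{-1,-2}: k∈[0..1] ⇒ -0.813072 +0.271416 = -0.541655;  D = -0.541654-0.001145i
d^3_{0,-2}: k∈[0..1] ⇒ +0.575345 -0.096030 = +0.479315;  D = -0.237325-0.416437i
d^3_{1,-2}: k∈[0..1] ⇒ -0.271416 +0.022651 = -0.248766;  D = +0.126339-0.214296i
d^3_{2,-2}: k∈[0..1] ⇒ +0.087663 -0.002926 = +0.084736;  D = +0.084730+0.001068i
d^3_{3,-2}: single k=0 term ⇒ -0.017545;  D = +0.008527+0.015334i
Y_3^{m'}(θ=2.8765,φ=4.6251) and Σ D·Y over m':
  (-0.3176-0.5439i)·(+0.0019-0.0072i)  (-0.0519+0.0903i)·(+0.0667+0.0118i)  (-0.5417-0.0011i)·(-0.0270+0.3085i)  (-0.2373-0.4164i)·(-0.5967+0.0000i)  (+0.1263-0.2143i)·(+0.0270+0.3085i)  (+0.0847+0.0011i)·(+0.0667-0.0118i)  (+0.0085+0.0153i)·(-0.0019-0.0072i)
Y_3^-2(R⁻¹ n̂) = +0.222763+0.120254i

Re=0.2228 Im=0.1203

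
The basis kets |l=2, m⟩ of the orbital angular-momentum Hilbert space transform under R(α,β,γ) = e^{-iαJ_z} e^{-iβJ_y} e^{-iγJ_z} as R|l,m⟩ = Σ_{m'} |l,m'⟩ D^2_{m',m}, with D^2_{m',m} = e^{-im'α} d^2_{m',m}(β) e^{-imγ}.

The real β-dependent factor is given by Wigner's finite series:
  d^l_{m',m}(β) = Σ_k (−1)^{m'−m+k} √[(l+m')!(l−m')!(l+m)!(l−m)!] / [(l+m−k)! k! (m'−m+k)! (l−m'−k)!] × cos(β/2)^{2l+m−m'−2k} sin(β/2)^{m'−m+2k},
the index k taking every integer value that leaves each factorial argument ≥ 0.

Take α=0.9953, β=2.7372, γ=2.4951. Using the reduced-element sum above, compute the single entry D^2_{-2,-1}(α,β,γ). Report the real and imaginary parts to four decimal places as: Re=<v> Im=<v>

First d^2_{-2,-1}(β=2.7372), then the phase factors e^{-i(-2)α} and e^{-i(-1)γ}:
c=cos(2.7372/2)=0.200821, s=sin(2.7372/2)=0.979628; N=√[1·24·1·6]=12.000000
k: max(0,(-1)−(-2))=1 … min(2+(-1),2−(-2))=1
  k=1: (−1)^0·12.0000/(6)·0.2008^3·0.9796^1 = +0.015868
d^2_{-2,-1}(2.7372) = +0.015868
D = (-0.407581+0.913169i)·(+0.015868)·(-0.798201+0.602391i) = -0.003566-0.015462i

Re=-0.0036 Im=-0.0155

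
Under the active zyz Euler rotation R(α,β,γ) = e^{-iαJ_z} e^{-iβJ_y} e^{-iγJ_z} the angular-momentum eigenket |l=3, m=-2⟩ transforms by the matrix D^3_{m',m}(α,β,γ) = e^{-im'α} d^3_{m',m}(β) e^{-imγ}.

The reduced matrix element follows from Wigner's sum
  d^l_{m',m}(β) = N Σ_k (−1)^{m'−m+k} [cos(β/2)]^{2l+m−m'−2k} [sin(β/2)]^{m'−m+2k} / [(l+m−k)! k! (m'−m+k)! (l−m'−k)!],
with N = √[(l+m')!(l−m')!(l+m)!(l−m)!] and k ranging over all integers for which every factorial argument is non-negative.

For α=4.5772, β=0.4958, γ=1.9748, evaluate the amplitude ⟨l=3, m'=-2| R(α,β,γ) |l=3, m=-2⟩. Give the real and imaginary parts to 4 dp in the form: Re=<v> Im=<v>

First d^3_{-2,-2}(β=0.4958), then the phase factors e^{-i(-2)α} and e^{-i(-2)γ}:
c=cos(0.4958/2)=0.969430, s=sin(0.4958/2)=0.245369; N=√[1·120·1·120]=120.000000
k: max(0,(-2)−(-2))=0 … min(3+(-2),3−(-2))=1
  k=0: (−1)^0·120.0000/(120)·0.9694^6·0.2454^0 = +0.830039
  k=1: (−1)^1·120.0000/(24)·0.9694^4·0.2454^2 = -0.265873
d^3_{-2,-2}(0.4958) = +0.830039 -0.265873 = +0.564166
Phases: e^{-i·(-2)·4.5772}=-0.963670+0.267096i, e^{-i·(-2)·1.9748}=-0.690940-0.722912i ⇒ D=+0.484576+0.288910i

Re=0.4846 Im=0.2889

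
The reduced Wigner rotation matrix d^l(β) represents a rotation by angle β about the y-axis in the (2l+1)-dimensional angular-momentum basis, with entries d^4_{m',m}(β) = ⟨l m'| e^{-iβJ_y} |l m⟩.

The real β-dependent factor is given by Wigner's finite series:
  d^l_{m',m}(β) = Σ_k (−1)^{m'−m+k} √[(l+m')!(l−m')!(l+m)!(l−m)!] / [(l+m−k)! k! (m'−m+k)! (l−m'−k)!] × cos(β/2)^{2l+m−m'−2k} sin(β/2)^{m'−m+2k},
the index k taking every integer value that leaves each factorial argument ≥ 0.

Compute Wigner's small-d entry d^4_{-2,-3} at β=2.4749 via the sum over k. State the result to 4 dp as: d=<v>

d^4_{-2,-3}(β=2.4749) via Wigner's sum:
Half-angle: c=0.327207, s=0.944953. N=√(2·720·1·5040)=2693.993318
Admissible k: 0..1 (factorial args all ≥0)
  k=0: (−1)^1·2693.9933/(720)·0.3272^7·0.9450^1 = -0.001420
  k=1: (−1)^2·2693.9933/(240)·0.3272^5·0.9450^3 = +0.035525
d^4_{-2,-3}(2.4749) = -0.001420 +0.035525 = +0.034105

d=0.0341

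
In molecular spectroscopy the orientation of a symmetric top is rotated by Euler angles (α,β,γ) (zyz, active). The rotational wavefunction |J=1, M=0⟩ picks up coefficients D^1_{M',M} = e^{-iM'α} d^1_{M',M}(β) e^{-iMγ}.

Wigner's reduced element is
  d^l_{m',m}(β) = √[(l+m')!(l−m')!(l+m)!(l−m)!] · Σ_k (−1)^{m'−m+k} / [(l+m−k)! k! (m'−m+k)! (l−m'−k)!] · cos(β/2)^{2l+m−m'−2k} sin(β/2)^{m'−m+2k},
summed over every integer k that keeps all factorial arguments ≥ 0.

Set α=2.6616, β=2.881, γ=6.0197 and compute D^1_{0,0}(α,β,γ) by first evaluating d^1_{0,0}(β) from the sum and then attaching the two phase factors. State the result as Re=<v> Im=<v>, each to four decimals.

D^1_{0,0}(2.6616,2.881,6.0197) = e^{-i·0·2.6616}·d^1_{0,0}(2.881)·e^{-i·0·6.0197}. Compute d first:
Half-angle: c=0.129928, s=0.991523. N=√(1·1·1·1)=1.000000
Admissible k: 0..1 (factorial args all ≥0)
  k=0: (−1)^0·1.0000/(1)·0.1299^2·0.9915^0 = +0.016881
  k=1: (−1)^1·1.0000/(1)·0.1299^0·0.9915^2 = -0.983119
d^1_{0,0}(2.881) = +0.016881 -0.983119 = -0.966237
Phases: e^{-i·(0)·2.6616}=+1.000000+0.000000i, e^{-i·(0)·6.0197}=+1.000000+0.000000i ⇒ D=-0.966237+0.000000i

Re=-0.9662 Im=0.0000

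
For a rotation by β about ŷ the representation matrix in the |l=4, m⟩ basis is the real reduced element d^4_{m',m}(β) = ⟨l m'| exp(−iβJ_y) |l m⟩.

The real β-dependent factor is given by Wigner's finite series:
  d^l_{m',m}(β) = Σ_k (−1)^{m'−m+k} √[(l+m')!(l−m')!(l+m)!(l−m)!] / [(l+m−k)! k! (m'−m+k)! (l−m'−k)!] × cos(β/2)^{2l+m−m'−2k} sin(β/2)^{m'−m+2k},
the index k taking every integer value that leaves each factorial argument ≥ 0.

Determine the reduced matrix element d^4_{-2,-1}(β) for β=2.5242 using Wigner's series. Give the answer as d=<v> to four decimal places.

d=0.2648

d^4_{-2,-1}(β=2.5242) via Wigner's sum:
c=cos(2.5242/2)=0.303817, s=sin(2.5242/2)=0.952730; N=√[2·720·6·120]=1018.233765
The bounds max(0,m−m')=1 and min(l+m,l−m')=3 give 3 terms
  k=1: (−1)^0·1018.2338/(240)·0.3038^7·0.9527^1 = +0.000966
  k=2: (−1)^1·1018.2338/(48)·0.3038^5·0.9527^3 = -0.047487
  k=3: (−1)^2·1018.2338/(72)·0.3038^3·0.9527^5 = +0.311316
d^4_{-2,-1}(2.5242) = +0.000966 -0.047487 +0.311316 = +0.264794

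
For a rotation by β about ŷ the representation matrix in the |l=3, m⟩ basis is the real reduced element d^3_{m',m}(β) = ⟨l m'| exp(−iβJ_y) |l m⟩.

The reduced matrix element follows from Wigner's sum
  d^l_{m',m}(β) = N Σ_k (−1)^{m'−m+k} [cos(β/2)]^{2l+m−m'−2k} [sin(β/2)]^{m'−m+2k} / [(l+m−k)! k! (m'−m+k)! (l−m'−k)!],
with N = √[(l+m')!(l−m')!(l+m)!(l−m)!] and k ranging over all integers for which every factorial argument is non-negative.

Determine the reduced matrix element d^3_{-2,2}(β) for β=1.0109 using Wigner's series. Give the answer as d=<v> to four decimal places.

d^3_{-2,2}(β=1.0109) via Wigner's sum:
Half-angle: c=0.874957, s=0.484201. N=√(1·120·120·1)=120.000000
Admissible k: 4..5 (factorial args all ≥0)
  k=4: (−1)^0·120.0000/(24)·0.8750^2·0.4842^4 = +0.210400
  k=5: (−1)^1·120.0000/(120)·0.8750^0·0.4842^6 = -0.012887
d^3_{-2,2}(1.0109) = +0.210400 -0.012887 = +0.197513

d=0.1975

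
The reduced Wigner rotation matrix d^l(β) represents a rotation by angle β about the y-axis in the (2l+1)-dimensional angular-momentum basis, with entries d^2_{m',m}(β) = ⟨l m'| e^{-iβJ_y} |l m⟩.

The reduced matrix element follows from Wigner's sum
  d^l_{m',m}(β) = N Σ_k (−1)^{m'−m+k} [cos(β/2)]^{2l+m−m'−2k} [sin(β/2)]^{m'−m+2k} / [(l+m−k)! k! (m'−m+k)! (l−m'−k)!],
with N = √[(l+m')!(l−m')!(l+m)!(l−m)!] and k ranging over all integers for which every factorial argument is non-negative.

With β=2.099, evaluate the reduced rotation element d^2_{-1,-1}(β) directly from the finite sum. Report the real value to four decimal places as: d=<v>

d=-0.4980

d^2_{-1,-1}(β=2.099) via Wigner's sum:
Half-angle: c=0.498005, s=0.867174. N=√(1·6·1·6)=6.000000
The bounds max(0,m−m')=0 and min(l+m,l−m')=1 give 2 terms
  k=0: (−1)^0·6.0000/(6)·0.4980^4·0.8672^0 = +0.061508
  k=1: (−1)^1·6.0000/(2)·0.4980^2·0.8672^2 = -0.559501
d^2_{-1,-1}(2.099) = +0.061508 -0.559501 = -0.497993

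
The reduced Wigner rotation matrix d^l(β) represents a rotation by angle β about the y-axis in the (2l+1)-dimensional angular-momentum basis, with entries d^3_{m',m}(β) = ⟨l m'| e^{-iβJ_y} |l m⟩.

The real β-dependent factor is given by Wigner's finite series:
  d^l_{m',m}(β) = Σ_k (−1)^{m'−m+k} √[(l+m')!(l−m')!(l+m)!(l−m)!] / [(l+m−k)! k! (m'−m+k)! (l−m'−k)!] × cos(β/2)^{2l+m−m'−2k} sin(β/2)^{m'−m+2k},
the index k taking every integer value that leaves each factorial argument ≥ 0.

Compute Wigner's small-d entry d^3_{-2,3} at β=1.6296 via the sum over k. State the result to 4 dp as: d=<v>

d=0.3426

d^3_{-2,3}(β=1.6296) via Wigner's sum:
With c≡cos(β/2)=0.686014 and s≡sin(β/2)=0.727588, N=[1·120·720·1]^{1/2}=293.938769
The bounds max(0,m−m')=5 and min(l+m,l−m')=5 give 1 term
  k=5: (−1)^0·293.9388/(120)·0.6860^1·0.7276^5 = +0.342639
d^3_{-2,3}(1.6296) = +0.342639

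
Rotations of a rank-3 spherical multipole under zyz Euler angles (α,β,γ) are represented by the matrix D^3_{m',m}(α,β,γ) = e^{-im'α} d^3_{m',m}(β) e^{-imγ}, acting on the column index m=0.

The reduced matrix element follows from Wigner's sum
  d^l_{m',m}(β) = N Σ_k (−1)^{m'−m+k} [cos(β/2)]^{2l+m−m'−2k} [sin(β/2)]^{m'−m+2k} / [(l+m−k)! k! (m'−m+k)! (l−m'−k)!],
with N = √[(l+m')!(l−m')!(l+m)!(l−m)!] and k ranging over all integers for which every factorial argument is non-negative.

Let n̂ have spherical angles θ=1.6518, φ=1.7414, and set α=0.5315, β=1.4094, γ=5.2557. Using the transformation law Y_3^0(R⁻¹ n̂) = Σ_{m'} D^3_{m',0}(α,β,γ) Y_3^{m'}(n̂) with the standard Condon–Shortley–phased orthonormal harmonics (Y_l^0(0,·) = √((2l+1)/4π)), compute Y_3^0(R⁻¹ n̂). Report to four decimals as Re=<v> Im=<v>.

Need the full column D^3_{m',0} for m'=−3..3 at α=0.5315, β=1.4094, γ=5.2557.
cos(β/2)=0.761806, sin(β/2)=0.647805
d^3_{-3,0}: single k=3 term ⇒ +0.537504;  D = -0.012740+0.537353i
d^3_{-2,0}: k∈[2..3] ⇒ +0.774153 -0.559793 = +0.214361;  D = +0.104233+0.187312i
d^3_{-1,0}: k∈[1..3] ⇒ +0.575780 -1.249046 +0.301063 = -0.372203;  D = -0.320856-0.188642i
d^3_{0,0}: k∈[0..3] ⇒ +0.195464 -1.272064 +0.919834 -0.073904 = -0.230670;  D = -0.230670+0.000000i
d^3_{1,0}: k∈[0..2] ⇒ -0.575780 +1.249046 -0.301063 = +0.372203;  D = +0.320856-0.188642i
d^3_{2,0}: k∈[0..1] ⇒ +0.774153 -0.559793 = +0.214361;  D = +0.104233-0.187312i
d^3_{3,0}: single k=0 term ⇒ -0.537504;  D = +0.012740+0.537353i
Y_3^{m'}(θ=1.6518,φ=1.7414) and Σ D·Y over m':
  (-0.0127+0.5374i)·(+0.2023+0.3602i)  (+0.1042+0.1873i)·(+0.0774-0.0275i)  (-0.3209-0.1886i)·(+0.0529+0.3071i)  (-0.2307+0.0000i)·(+0.0896+0.0000i)  (+0.3209-0.1886i)·(-0.0529+0.3071i)  (+0.1042-0.1873i)·(+0.0774+0.0275i)  (+0.0127+0.5374i)·(-0.2023+0.3602i)
Y_3^0(R⁻¹ n̂) = -0.304587+0.000000i

Re=-0.3046 Im=0.0000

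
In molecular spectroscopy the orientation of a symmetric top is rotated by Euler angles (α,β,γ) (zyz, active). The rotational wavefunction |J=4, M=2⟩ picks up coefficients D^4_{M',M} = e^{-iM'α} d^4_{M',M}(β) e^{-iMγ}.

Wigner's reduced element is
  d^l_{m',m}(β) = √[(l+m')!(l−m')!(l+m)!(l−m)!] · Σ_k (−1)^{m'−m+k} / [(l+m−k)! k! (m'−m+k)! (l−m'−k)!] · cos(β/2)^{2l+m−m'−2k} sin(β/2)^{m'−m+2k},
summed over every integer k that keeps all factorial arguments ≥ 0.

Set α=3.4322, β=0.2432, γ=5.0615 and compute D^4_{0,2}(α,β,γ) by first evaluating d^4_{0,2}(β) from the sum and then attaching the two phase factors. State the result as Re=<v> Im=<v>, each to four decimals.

D^4_{0,2}(3.4322,0.2432,5.0615) = e^{-i·0·3.4322}·d^4_{0,2}(0.2432)·e^{-i·2·5.0615}. Compute d first:
Half-angle: c=0.992616, s=0.121301. N=√(24·24·720·2)=910.735966
k: max(0,(2)−(0))=2 … min(4+(2),4−(0))=4
  k=2: (−1)^0·910.7360/(96)·0.9926^6·0.1213^2 = +0.133516
  k=3: (−1)^1·910.7360/(36)·0.9926^4·0.1213^4 = -0.005317
  k=4: (−1)^2·910.7360/(96)·0.9926^2·0.1213^6 = +0.000030
d^4_{0,2}(0.2432) = +0.133516 -0.005317 +0.000030 = +0.128229
Attach z-rotation phases: D = e^{-i(0)(3.4322)}·(+0.128229)·e^{-i(2)(5.0615)} = -0.098222+0.082433i

Re=-0.0982 Im=0.0824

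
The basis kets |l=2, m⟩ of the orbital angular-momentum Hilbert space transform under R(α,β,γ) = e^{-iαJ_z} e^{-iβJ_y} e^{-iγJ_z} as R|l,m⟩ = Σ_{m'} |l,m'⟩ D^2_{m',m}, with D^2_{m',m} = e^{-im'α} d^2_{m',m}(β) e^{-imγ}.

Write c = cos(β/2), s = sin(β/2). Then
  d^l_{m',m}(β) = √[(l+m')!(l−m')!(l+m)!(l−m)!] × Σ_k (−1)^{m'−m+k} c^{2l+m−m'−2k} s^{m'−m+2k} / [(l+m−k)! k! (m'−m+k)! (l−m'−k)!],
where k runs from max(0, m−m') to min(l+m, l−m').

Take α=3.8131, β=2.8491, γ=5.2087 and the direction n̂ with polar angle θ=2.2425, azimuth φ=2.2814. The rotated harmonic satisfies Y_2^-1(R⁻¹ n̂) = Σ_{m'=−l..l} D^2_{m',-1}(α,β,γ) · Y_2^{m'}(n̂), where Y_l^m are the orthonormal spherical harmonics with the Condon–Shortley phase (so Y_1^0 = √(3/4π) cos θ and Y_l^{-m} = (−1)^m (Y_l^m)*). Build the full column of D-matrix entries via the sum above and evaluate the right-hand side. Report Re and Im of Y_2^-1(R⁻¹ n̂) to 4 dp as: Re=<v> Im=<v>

Need the full column D^2_{m',-1} for m'=−2..2 at α=3.8131, β=2.8491, γ=5.2087.
cos(β/2)=0.145726, sin(β/2)=0.989325
d^2_{-2,-1}: single k=1 term ⇒ +0.006123;  D = +0.005904+0.001625i
d^2_{-1,-1}: k∈[0..1] ⇒ +0.000451 -0.062355 = -0.061904;  D = +0.056945-0.024276i
d^2_{0,-1}: k∈[0..1] ⇒ -0.007499 +0.345643 = +0.338144;  D = +0.161019-0.297345i
d^2_{1,-1}: k∈[0..1] ⇒ +0.062355 -0.957979 = -0.895624;  D = -0.156109-0.881914i
d^2_{2,-1}: single k=0 term ⇒ -0.282217;  D = +0.211409+0.186956i
Y_2^{m'}(θ=2.2425,φ=2.2814) and Σ D·Y over m':
  (+0.0059+0.0016i)·(-0.0353+0.2340i)  (+0.0569-0.0243i)·(+0.2455+0.2852i)  (+0.1610-0.2973i)·(+0.0510+0.0000i)  (-0.1561-0.8819i)·(-0.2455+0.2852i)  (+0.2114+0.1870i)·(-0.0353-0.2340i)
Y_2^-1(R⁻¹ n̂) = +0.354716+0.112320i

Re=0.3547 Im=0.1123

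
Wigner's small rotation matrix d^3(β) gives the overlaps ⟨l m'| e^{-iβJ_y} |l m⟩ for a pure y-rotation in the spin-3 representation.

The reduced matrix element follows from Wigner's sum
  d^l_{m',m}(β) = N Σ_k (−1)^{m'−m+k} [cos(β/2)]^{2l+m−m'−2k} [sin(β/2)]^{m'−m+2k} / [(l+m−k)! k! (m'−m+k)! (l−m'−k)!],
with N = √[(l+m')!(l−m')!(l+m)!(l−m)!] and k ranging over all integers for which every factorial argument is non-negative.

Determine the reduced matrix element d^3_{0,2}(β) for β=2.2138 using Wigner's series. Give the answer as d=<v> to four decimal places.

d^3_{0,2}(β=2.2138) via Wigner's sum:
Half-angle: c=0.447436, s=0.894316. N=√(6·6·120·1)=65.726707
The bounds max(0,m−m')=2 and min(l+m,l−m')=3 give 2 terms
  k=2: (−1)^0·65.7267/(12)·0.4474^4·0.8943^2 = +0.175577
  k=3: (−1)^1·65.7267/(12)·0.4474^2·0.8943^4 = -0.701433
d^3_{0,2}(2.2138) = +0.175577 -0.701433 = -0.525857

d=-0.5259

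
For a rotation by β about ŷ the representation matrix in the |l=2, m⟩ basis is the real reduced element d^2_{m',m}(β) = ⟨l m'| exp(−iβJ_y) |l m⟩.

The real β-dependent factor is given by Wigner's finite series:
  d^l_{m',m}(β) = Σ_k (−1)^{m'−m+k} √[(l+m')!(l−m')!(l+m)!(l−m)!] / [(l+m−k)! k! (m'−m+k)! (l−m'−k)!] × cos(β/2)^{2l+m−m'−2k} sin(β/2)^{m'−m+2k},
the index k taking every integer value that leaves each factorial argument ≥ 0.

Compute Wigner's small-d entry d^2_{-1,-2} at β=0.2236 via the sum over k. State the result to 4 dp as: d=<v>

d=-0.2190

d^2_{-1,-2}(β=0.2236) via Wigner's sum:
With c≡cos(β/2)=0.993757 and s≡sin(β/2)=0.111567, N=[1·6·1·24]^{1/2}=12.000000
Admissible k: 0..0 (factorial args all ≥0)
  k=0: (−1)^1·12.0000/(6)·0.9938^3·0.1116^1 = -0.218981
d^2_{-1,-2}(0.2236) = -0.218981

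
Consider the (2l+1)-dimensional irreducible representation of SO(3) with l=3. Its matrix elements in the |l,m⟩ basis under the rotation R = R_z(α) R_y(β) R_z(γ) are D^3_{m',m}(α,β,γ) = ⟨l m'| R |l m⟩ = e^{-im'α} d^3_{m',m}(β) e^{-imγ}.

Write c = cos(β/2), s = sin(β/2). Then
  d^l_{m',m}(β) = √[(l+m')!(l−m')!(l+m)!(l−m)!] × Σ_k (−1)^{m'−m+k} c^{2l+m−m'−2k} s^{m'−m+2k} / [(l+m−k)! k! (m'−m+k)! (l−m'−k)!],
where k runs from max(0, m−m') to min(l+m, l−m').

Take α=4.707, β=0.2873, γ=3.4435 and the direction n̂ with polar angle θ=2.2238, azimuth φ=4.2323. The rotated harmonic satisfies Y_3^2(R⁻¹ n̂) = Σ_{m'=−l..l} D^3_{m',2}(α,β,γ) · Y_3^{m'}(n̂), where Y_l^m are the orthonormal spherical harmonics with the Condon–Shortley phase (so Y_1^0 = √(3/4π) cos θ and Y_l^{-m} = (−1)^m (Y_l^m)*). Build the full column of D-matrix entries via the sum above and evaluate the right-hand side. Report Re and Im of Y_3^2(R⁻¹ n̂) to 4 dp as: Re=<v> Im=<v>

Re=-0.0530 Im=0.3295

Need the full column D^3_{m',2} for m'=−3..3 at α=4.707, β=0.2873, γ=3.4435.
cos(β/2)=0.989700, sin(β/2)=0.143156
d^3_{-3,2}: single k=5 term ⇒ +0.000146;  D = +0.000085+0.000119i
d^3_{-2,2}: k∈[4..5] ⇒ +0.002057 -0.000009 = +0.002048;  D = -0.001674+0.001181i
d^3_{-1,2}: k∈[3..4] ⇒ +0.017988 -0.000188 = +0.017799;  D = -0.010185-0.014597i
d^3_{0,2}: k∈[2..3] ⇒ +0.107695 -0.002253 = +0.105442;  D = +0.086797-0.059869i
d^3_{1,2}: k∈[1..2] ⇒ +0.429862 -0.017988 = +0.411874;  D = +0.232026+0.340300i
d^3_{2,2}: k∈[0..1] ⇒ +0.939770 -0.098312 = +0.841458;  D = -0.697777+0.470276i
d^3_{3,2}: single k=0 term ⇒ -0.332970;  D = +0.184600+0.277113i
Y_3^{m'}(θ=2.2238,φ=4.2323) and Σ D·Y over m':
  (+0.0001+0.0001i)·(+0.2073-0.0272i)  (-0.0017+0.0012i)·(+0.2246+0.3209i)  (-0.0102-0.0146i)·(-0.1003+0.1926i)  (+0.0868-0.0599i)·(+0.2617+0.0000i)  (+0.2320+0.3403i)·(+0.1003+0.1926i)  (-0.6978+0.4703i)·(+0.2246-0.3209i)  (+0.1846+0.2771i)·(-0.2073-0.0272i)
Y_3^2(R⁻¹ n̂) = -0.052965+0.329482i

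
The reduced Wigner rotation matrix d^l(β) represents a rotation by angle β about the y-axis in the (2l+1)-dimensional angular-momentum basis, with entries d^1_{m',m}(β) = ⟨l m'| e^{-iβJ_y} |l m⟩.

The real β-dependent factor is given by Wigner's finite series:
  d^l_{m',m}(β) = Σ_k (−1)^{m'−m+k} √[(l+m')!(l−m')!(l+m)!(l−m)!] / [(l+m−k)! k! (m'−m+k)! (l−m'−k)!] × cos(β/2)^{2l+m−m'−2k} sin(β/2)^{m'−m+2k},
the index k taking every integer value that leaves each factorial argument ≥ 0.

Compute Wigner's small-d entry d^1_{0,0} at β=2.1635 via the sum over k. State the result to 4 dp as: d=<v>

d^1_{0,0}(β=2.1635) via Wigner's sum:
Half-angle: c=0.469784, s=0.882781. N=√(1·1·1·1)=1.000000
k∈{0,1} keeps every argument non-negative
  k=0: (−1)^0·1.0000/(1)·0.4698^2·0.8828^0 = +0.220697
  k=1: (−1)^1·1.0000/(1)·0.4698^0·0.8828^2 = -0.779303
d^1_{0,0}(2.1635) = +0.220697 -0.779303 = -0.558606

d=-0.5586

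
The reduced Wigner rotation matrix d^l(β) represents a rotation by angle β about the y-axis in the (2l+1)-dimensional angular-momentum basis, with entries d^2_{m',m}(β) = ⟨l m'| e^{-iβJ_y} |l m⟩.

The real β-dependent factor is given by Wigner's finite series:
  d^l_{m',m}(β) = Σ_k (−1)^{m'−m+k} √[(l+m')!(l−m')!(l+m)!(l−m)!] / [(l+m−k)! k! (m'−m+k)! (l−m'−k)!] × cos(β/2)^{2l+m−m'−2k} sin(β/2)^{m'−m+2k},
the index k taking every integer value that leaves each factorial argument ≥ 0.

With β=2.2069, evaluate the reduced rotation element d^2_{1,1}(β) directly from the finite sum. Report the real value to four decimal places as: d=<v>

d=-0.4441

d^2_{1,1}(β=2.2069) via Wigner's sum:
With c≡cos(β/2)=0.450519 and s≡sin(β/2)=0.892767, N=[6·1·6·1]^{1/2}=6.000000
The bounds max(0,m−m')=0 and min(l+m,l−m')=1 give 2 terms
  k=0: (−1)^0·6.0000/(6)·0.4505^4·0.8928^0 = +0.041196
  k=1: (−1)^1·6.0000/(2)·0.4505^2·0.8928^2 = -0.485314
d^2_{1,1}(2.2069) = +0.041196 -0.485314 = -0.444119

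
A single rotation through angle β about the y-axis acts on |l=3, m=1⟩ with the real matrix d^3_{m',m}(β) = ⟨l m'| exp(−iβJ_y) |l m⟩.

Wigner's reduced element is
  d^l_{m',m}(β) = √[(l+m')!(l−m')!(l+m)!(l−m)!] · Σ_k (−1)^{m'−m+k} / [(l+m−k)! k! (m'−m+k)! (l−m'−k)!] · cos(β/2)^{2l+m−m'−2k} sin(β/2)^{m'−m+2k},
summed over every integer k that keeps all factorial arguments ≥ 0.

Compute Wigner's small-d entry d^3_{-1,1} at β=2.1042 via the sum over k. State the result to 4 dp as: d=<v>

d^3_{-1,1}(β=2.1042) via Wigner's sum:
With c≡cos(β/2)=0.495748 and s≡sin(β/2)=0.868466, N=[2·24·24·2]^{1/2}=48.000000
Admissible k: 2..4 (factorial args all ≥0)
  k=2: (−1)^0·48.0000/(8)·0.4957^4·0.8685^2 = +0.273339
  k=3: (−1)^1·48.0000/(6)·0.4957^2·0.8685^4 = -1.118470
  k=4: (−1)^2·48.0000/(48)·0.4957^0·0.8685^6 = +0.429060
d^3_{-1,1}(2.1042) = +0.273339 -1.118470 +0.429060 = -0.416071

d=-0.4161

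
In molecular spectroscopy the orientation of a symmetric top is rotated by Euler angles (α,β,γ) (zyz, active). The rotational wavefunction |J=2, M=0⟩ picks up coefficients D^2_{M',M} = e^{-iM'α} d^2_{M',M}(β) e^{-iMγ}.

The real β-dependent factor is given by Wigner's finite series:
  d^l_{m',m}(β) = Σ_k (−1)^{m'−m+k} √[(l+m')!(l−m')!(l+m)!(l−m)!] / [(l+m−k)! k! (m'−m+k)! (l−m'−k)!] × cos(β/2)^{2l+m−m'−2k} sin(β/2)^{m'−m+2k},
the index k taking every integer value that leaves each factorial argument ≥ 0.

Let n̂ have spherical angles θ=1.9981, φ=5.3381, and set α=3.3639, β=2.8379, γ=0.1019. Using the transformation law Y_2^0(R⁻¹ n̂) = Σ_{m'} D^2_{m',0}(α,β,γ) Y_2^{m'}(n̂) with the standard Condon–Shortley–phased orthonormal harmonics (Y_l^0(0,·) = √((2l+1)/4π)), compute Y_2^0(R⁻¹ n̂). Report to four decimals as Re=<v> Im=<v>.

Re=-0.2366 Im=0.0000

Need the full column D^2_{m',0} for m'=−2..2 at α=3.3639, β=2.8379, γ=0.1019.
cos(β/2)=0.151263, sin(β/2)=0.988493
d^2_{-2,0}: single k=2 term ⇒ +0.054764;  D = +0.049439+0.023554i
d^2_{-1,0}: k∈[1..2] ⇒ +0.008380 -0.357875 = -0.349495;  D = +0.340894+0.077057i
d^2_{0,0}: k∈[0..2] ⇒ +0.000524 -0.089428 +0.954762 = +0.865857;  D = +0.865857+0.000000i
d^2_{1,0}: k∈[0..1] ⇒ -0.008380 +0.357875 = +0.349495;  D = -0.340894+0.077057i
d^2_{2,0}: single k=0 term ⇒ +0.054764;  D = +0.049439-0.023554i
Y_2^{m'}(θ=1.9981,φ=5.3381) and Σ D·Y over m':
  (+0.0494+0.0236i)·(-0.1005+0.3038i)  (+0.3409+0.0771i)·(-0.1706-0.2362i)  (+0.8659+0.0000i)·(-0.1529+0.0000i)  (-0.3409+0.0771i)·(+0.1706-0.2362i)  (+0.0494-0.0236i)·(-0.1005-0.3038i)
Y_2^0(R⁻¹ n̂) = -0.236575-0.000000i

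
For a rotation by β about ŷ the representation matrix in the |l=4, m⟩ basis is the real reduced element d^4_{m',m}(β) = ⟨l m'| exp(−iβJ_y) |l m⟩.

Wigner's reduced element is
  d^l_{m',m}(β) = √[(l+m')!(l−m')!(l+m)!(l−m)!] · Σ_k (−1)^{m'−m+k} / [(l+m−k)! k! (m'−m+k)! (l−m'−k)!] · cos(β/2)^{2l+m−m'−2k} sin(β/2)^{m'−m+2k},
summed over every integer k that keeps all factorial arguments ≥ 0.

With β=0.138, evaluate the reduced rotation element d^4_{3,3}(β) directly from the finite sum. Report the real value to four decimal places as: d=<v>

d=0.9483

d^4_{3,3}(β=0.138) via Wigner's sum:
With c≡cos(β/2)=0.997620 and s≡sin(β/2)=0.068945, N=[5040·1·5040·1]^{1/2}=5040.000000
k∈{0,1} keeps every argument non-negative
  k=0: (−1)^0·5040.0000/(5040)·0.9976^8·0.0689^0 = +0.981121
  k=1: (−1)^1·5040.0000/(720)·0.9976^6·0.0689^2 = -0.032802
d^4_{3,3}(0.138) = +0.981121 -0.032802 = +0.948319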